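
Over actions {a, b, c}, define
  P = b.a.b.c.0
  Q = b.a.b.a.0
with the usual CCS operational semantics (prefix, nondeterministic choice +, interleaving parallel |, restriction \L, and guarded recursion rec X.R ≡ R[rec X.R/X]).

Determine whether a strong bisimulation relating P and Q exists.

Reachable graph of P (5 states):
  u0 = b.a.b.c.0 has moves -b-> u1
  u1 = a.b.c.0 has moves -a-> u2
  u2 = b.c.0 has moves -b-> u3
  u3 = c.0 has moves -c-> u4
  u4 = 0 has moves ∅
Reachable graph of Q (5 states):
  v0 = b.a.b.a.0 has moves -b-> v1
  v1 = a.b.a.0 has moves -a-> v2
  v2 = b.a.0 has moves -b-> v3
  v3 = a.0 has moves -a-> v4
  v4 = 0 has moves ∅
Partition-refinement fixed point:
  B0 = {u0}
  B1 = {u1}
  B2 = {u2}
  B3 = {u3}
  B4 = {u4, v4}
  B5 = {v0}
  B6 = {v1}
  B7 = {v2}
  B8 = {v3}
u0 ∈ B0, v0 ∈ B5 → different blocks

not bisimilar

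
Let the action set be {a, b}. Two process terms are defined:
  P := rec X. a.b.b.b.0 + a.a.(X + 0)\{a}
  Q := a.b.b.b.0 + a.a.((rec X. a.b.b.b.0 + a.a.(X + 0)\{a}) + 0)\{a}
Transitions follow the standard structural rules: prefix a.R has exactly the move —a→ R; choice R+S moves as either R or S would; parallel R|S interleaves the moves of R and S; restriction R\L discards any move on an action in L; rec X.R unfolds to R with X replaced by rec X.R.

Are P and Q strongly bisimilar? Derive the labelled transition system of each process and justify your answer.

YES

P's transition system — 7 states:
  m0 = rec X. a.b.b.b.0 + a.a.(X + 0)\{a} ⊢ =a=> m1, =a=> m2
  m1 = a.((rec X. a.b.b.b.0 + a.a.(X + 0)\{a}) + 0)\{a} ⊢ =a=> m3
  m2 = b.b.b.0 ⊢ =b=> m4
  m3 = ((rec X. a.b.b.b.0 + a.a.(X + 0)\{a}) + 0)\{a} ⊢ ·
  m4 = b.b.0 ⊢ =b=> m5
  m5 = b.0 ⊢ =b=> m6
  m6 = 0 ⊢ ·
Q's transition system — 7 states:
  n0 = a.b.b.b.0 + a.a.((rec X. a.b.b.b.0 + a.a.(X + 0)\{a}) + 0)\{a} ⊢ =a=> n1, =a=> n2
  n1 = a.((rec X. a.b.b.b.0 + a.a.(X + 0)\{a}) + 0)\{a} ⊢ =a=> n3
  n2 = b.b.b.0 ⊢ =b=> n4
  n3 = ((rec X. a.b.b.b.0 + a.a.(X + 0)\{a}) + 0)\{a} ⊢ ·
  n4 = b.b.0 ⊢ =b=> n5
  n5 = b.0 ⊢ =b=> n6
  n6 = 0 ⊢ ·
Coarsest stable partition (strong bisimilarity classes):
  B0 = {m0, n0}
  B1 = {m1, n1}
  B2 = {m3, m6, n3, n6}
  B3 = {m2, n2}
  B4 = {m4, n4}
  B5 = {m5, n5}
m0 ∈ B0, n0 ∈ B0 → same block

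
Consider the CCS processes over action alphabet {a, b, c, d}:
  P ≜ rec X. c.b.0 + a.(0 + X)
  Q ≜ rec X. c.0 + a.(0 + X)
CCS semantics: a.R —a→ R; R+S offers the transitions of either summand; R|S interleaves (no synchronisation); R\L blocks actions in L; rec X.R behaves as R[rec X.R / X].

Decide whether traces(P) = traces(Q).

traces(P) ≠ traces(Q) — witness ⟨cb⟩

P's transition system — 4 states:
  p0 = rec X. c.b.0 + a.(0 + X) → =a=> p1, =c=> p2
  p1 = 0 + (rec X. c.b.0 + a.(0 + X)) → =a=> p1, =c=> p2
  p2 = b.0 → =b=> p3
  p3 = 0 → (no moves)
Q's transition system — 3 states:
  q0 = rec X. c.0 + a.(0 + X) → =a=> q1, =c=> q2
  q1 = 0 + (rec X. c.0 + a.(0 + X)) → =a=> q1, =c=> q2
  q2 = 0 → (no moves)
Run σ = ⟨cb⟩ on P: start {p0}
  step 1 (c): {p2}
  step 2 (b): {p3}
  — P admits the full trace.
Run σ = ⟨cb⟩ on Q: start {q0}
  step 1 (c): {q2}
  step 2 (b): ∅ (Q stuck)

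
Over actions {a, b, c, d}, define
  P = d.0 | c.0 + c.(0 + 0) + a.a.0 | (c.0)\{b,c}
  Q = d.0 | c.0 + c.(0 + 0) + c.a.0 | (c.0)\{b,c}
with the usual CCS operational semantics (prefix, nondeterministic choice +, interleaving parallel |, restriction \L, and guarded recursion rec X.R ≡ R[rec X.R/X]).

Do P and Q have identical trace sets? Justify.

P's transition system — 7 states:
  m0 = d.0 | c.0 + c.(0 + 0) + a.a.0 | (c.0)\{b,c} :: -a-> m1, -c-> m2, -c-> m3, -d-> m4
  m1 = a.0 | (c.0)\{b,c} :: -a-> m5
  m2 = 0 + 0 :: stopped
  m3 = d.0 | 0 :: -d-> m6
  m4 = 0 | c.0 :: -c-> m6
  m5 = 0 | (c.0)\{b,c} :: stopped
  m6 = 0 | 0 :: stopped
Q's transition system — 7 states:
  n0 = d.0 | c.0 + c.(0 + 0) + c.a.0 | (c.0)\{b,c} :: -c-> n1, -c-> n2, -c-> n3, -d-> n4
  n1 = 0 + 0 :: stopped
  n2 = a.0 | (c.0)\{b,c} :: -a-> n5
  n3 = d.0 | 0 :: -d-> n6
  n4 = 0 | c.0 :: -c-> n6
  n5 = 0 | (c.0)\{b,c} :: stopped
  n6 = 0 | 0 :: stopped
Trace ⟨a⟩ through P, begin at {m0}:
  [1] a ⇒ {m1}
  — P admits the full trace.
Trace ⟨a⟩ through Q, begin at {n0}:
  [1] a ⇒ ∅ (Q stuck)

trace-distinct — witness ⟨a⟩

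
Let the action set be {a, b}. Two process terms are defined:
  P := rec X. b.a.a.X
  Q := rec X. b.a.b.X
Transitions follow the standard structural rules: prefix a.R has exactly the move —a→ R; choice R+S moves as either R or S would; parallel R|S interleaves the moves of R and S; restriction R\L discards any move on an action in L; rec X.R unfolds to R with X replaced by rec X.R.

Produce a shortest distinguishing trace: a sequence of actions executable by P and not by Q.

baa

Reachable graph of P (3 states):
  u0 = rec X. b.a.a.X :: =b=> u1
  u1 = a.a.(rec X. b.a.a.X) :: =a=> u2
  u2 = a.(rec X. b.a.a.X) :: =a=> u0
Reachable graph of Q (3 states):
  v0 = rec X. b.a.b.X :: =b=> v1
  v1 = a.b.(rec X. b.a.b.X) :: =a=> v2
  v2 = b.(rec X. b.a.b.X) :: =b=> v0
Trace ⟨baa⟩ through P, begin at {u0}:
  [1] b ⇒ {u1}
  [2] a ⇒ {u2}
  [3] a ⇒ {u0}
  P completes σ.
Trace ⟨baa⟩ through Q, begin at {v0}:
  [1] b ⇒ {v1}
  [2] a ⇒ {v2}
  [3] a ⇒ ∅  — Q cannot continue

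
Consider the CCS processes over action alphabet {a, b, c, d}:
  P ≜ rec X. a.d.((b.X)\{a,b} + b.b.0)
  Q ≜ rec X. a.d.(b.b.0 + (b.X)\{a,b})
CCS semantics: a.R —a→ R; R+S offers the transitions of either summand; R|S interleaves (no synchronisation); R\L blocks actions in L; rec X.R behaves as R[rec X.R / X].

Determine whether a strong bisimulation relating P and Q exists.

P ~ Q

LTS(P): 5 reachable states
  p0 = rec X. a.d.((b.X)\{a,b} + b.b.0) ⊢ --a--▸ p1
  p1 = d.((b.(rec X. a.d.((b.X)\{a,b} + b.b.0)))\{a,b} + b.b.0) ⊢ --d--▸ p2
  p2 = (b.(rec X. a.d.((b.X)\{a,b} + b.b.0)))\{a,b} + b.b.0 ⊢ --b--▸ p3
  p3 = b.0 ⊢ --b--▸ p4
  p4 = 0 ⊢ deadlocked
LTS(Q): 5 reachable states
  q0 = rec X. a.d.(b.b.0 + (b.X)\{a,b}) ⊢ --a--▸ q1
  q1 = d.(b.b.0 + (b.(rec X. a.d.(b.b.0 + (b.X)\{a,b})))\{a,b}) ⊢ --d--▸ q2
  q2 = b.b.0 + (b.(rec X. a.d.(b.b.0 + (b.X)\{a,b})))\{a,b} ⊢ --b--▸ q3
  q3 = b.0 ⊢ --b--▸ q4
  q4 = 0 ⊢ deadlocked
Partition-refinement fixed point:
  B0 = {p0, q0}
  B1 = {p1, q1}
  B2 = {p2, q2}
  B3 = {p3, q3}
  B4 = {p4, q4}
p0 ∈ B0, q0 ∈ B0 → same block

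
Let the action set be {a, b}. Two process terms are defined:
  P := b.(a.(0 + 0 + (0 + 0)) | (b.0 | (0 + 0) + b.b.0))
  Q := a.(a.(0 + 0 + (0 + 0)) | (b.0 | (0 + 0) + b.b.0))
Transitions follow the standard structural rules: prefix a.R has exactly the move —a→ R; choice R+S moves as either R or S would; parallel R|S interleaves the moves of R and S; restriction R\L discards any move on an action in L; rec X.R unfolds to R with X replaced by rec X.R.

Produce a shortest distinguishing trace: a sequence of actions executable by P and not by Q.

P's transition system — 9 states:
  u0 = b.(a.(0 + 0 + (0 + 0)) | (b.0 | (0 + 0) + b.b.0)) has moves =b=> u1
  u1 = a.(0 + 0 + (0 + 0)) | (b.0 | (0 + 0) + b.b.0) has moves =a=> u2, =b=> u3, =b=> u4
  u2 = (0 + 0 + (0 + 0)) | (b.0 | (0 + 0) + b.b.0) has moves =b=> u5, =b=> u6
  u3 = a.(0 + 0 + (0 + 0)) | (0 | (0 + 0)) has moves =a=> u5
  u4 = a.(0 + 0 + (0 + 0)) | b.0 has moves =a=> u6, =b=> u7
  u5 = (0 + 0 + (0 + 0)) | (0 | (0 + 0)) has moves stopped
  u6 = (0 + 0 + (0 + 0)) | b.0 has moves =b=> u8
  u7 = a.(0 + 0 + (0 + 0)) | 0 has moves =a=> u8
  u8 = (0 + 0 + (0 + 0)) | 0 has moves stopped
Q's transition system — 9 states:
  v0 = a.(a.(0 + 0 + (0 + 0)) | (b.0 | (0 + 0) + b.b.0)) has moves =a=> v1
  v1 = a.(0 + 0 + (0 + 0)) | (b.0 | (0 + 0) + b.b.0) has moves =a=> v2, =b=> v3, =b=> v4
  v2 = (0 + 0 + (0 + 0)) | (b.0 | (0 + 0) + b.b.0) has moves =b=> v5, =b=> v6
  v3 = a.(0 + 0 + (0 + 0)) | (0 | (0 + 0)) has moves =a=> v5
  v4 = a.(0 + 0 + (0 + 0)) | b.0 has moves =a=> v6, =b=> v7
  v5 = (0 + 0 + (0 + 0)) | (0 | (0 + 0)) has moves stopped
  v6 = (0 + 0 + (0 + 0)) | b.0 has moves =b=> v8
  v7 = a.(0 + 0 + (0 + 0)) | 0 has moves =a=> v8
  v8 = (0 + 0 + (0 + 0)) | 0 has moves stopped
Executing b from P (initial set {u0}):
  [1] b ⇒ {u1}
  P completes σ.
Executing b from Q (initial set {v0}):
  [1] b ⇒ ∅ (Q stuck)

b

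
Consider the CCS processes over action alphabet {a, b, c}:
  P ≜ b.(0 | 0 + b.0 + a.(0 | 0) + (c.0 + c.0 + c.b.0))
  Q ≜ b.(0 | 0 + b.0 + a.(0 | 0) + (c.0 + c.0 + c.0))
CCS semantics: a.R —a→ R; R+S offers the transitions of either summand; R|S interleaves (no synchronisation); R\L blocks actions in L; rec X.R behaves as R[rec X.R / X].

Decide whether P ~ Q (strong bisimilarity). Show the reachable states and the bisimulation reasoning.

not bisimilar

LTS(P): 5 reachable states
  u0 = b.(0 | 0 + b.0 + a.(0 | 0) + (c.0 + c.0 + c.b.0)) ⊢ =b=> u1
  u1 = 0 | 0 + b.0 + a.(0 | 0) + (c.0 + c.0 + c.b.0) ⊢ =a=> u2, =b=> u3, =c=> u3, =c=> u4
  u2 = 0 | 0 ⊢ (no moves)
  u3 = 0 ⊢ (no moves)
  u4 = b.0 ⊢ =b=> u3
LTS(Q): 4 reachable states
  v0 = b.(0 | 0 + b.0 + a.(0 | 0) + (c.0 + c.0 + c.0)) ⊢ =b=> v1
  v1 = 0 | 0 + b.0 + a.(0 | 0) + (c.0 + c.0 + c.0) ⊢ =a=> v2, =b=> v3, =c=> v3
  v2 = 0 | 0 ⊢ (no moves)
  v3 = 0 ⊢ (no moves)
Coarsest stable partition (strong bisimilarity classes):
  B0 = {u0}
  B1 = {u1}
  B2 = {u2, u3, v2, v3}
  B3 = {u4}
  B4 = {v0}
  B5 = {v1}
u0 ∈ B0, v0 ∈ B4 → different blocks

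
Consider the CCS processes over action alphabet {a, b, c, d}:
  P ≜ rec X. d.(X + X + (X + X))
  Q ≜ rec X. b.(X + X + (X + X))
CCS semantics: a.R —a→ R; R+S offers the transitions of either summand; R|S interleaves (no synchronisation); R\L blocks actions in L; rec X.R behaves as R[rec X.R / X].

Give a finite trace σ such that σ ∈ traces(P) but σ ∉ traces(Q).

d

LTS(P): 2 reachable states
  p0 = rec X. d.(X + X + (X + X)) has moves —d→ p1
  p1 = (rec X. d.(X + X + (X + X))) + (rec X. d.(X + X + (X + X))) + ((rec X. d.(X + X + (X + X))) + (rec X. d.(X + X + (X + X)))) has moves —d→ p1
LTS(Q): 2 reachable states
  q0 = rec X. b.(X + X + (X + X)) has moves —b→ q1
  q1 = (rec X. b.(X + X + (X + X))) + (rec X. b.(X + X + (X + X))) + ((rec X. b.(X + X + (X + X))) + (rec X. b.(X + X + (X + X)))) has moves —b→ q1
Run σ = ⟨d⟩ on P: start {p0}
  after d @ step 1: {p1}
  P completes σ.
Run σ = ⟨d⟩ on Q: start {q0}
  after d @ step 1: ∅ (Q stuck)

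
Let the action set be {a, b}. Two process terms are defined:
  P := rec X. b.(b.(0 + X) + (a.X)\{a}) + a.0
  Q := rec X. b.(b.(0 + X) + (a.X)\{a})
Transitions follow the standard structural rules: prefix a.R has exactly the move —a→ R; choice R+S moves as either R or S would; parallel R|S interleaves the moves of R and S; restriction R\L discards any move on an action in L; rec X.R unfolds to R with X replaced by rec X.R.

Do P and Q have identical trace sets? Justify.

traces(P) ≠ traces(Q) — witness ⟨a⟩

LTS(P): 4 reachable states
  m0 = rec X. b.(b.(0 + X) + (a.X)\{a}) + a.0 → ··a··> m1, ··b··> m2
  m1 = 0 → (no moves)
  m2 = b.(0 + (rec X. b.(b.(0 + X) + (a.X)\{a}) + a.0)) + (a.(rec X. b.(b.(0 + X) + (a.X)\{a}) + a.0))\{a} → ··b··> m3
  m3 = 0 + (rec X. b.(b.(0 + X) + (a.X)\{a}) + a.0) → ··a··> m1, ··b··> m2
LTS(Q): 3 reachable states
  n0 = rec X. b.(b.(0 + X) + (a.X)\{a}) → ··b··> n1
  n1 = b.(0 + (rec X. b.(b.(0 + X) + (a.X)\{a}))) + (a.(rec X. b.(b.(0 + X) + (a.X)\{a})))\{a} → ··b··> n2
  n2 = 0 + (rec X. b.(b.(0 + X) + (a.X)\{a})) → ··b··> n1
Run σ = ⟨a⟩ on P: start {m0}
  after a @ step 1: {m1}
  P completes σ.
Run σ = ⟨a⟩ on Q: start {n0}
  after a @ step 1: ∅ (Q stuck)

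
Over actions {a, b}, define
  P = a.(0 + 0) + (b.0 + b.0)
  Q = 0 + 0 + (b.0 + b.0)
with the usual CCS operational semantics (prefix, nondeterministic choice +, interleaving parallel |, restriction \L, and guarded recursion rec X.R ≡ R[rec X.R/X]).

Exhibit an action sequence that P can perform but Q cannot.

a

Reachable graph of P (3 states):
  p0 = a.(0 + 0) + (b.0 + b.0) | ··a··> p1, ··b··> p2
  p1 = 0 + 0 | ·
  p2 = 0 | ·
Reachable graph of Q (2 states):
  q0 = 0 + 0 + (b.0 + b.0) | ··b··> q1
  q1 = 0 | ·
Trace ⟨a⟩ through P, begin at {p0}:
  after a @ step 1: {p1}
  ✓ P
Trace ⟨a⟩ through Q, begin at {q0}:
  after a @ step 1: ∅ (Q stuck)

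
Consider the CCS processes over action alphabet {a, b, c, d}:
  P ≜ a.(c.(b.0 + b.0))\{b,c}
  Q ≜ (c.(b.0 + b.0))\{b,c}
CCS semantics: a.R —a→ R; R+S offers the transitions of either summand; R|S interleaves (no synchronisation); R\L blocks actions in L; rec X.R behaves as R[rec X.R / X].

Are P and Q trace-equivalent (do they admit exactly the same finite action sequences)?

P's transition system — 2 states:
  u0 = a.(c.(b.0 + b.0))\{b,c} has moves --a--▸ u1
  u1 = (c.(b.0 + b.0))\{b,c} has moves ∅
Q's transition system — 1 states:
  v0 = (c.(b.0 + b.0))\{b,c} has moves ∅
Run σ = ⟨a⟩ on P: start {u0}
  step 1 (a): {u1}
  ✓ P
Run σ = ⟨a⟩ on Q: start {v0}
  step 1 (a): ∅  — Q cannot continue

NO — witness ⟨a⟩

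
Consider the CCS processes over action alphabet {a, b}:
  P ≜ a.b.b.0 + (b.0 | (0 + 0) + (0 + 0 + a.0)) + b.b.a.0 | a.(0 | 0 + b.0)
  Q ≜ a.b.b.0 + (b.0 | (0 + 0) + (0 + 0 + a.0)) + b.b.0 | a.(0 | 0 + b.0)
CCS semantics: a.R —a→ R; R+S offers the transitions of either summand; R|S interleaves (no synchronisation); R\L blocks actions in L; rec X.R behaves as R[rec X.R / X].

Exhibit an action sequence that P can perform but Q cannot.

P's transition system — 16 states:
  u0 = a.b.b.0 + (b.0 | (0 + 0) + (0 + 0 + a.0)) + b.b.a.0 | a.(0 | 0 + b.0) ⊢ ··a··> u1, ··a··> u2, ··a··> u3, ··b··> u4, ··b··> u5
  u1 = 0 ⊢ ∅
  u2 = b.b.0 ⊢ ··b··> u6
  u3 = b.b.a.0 | (0 | 0 + b.0) ⊢ ··b··> u7, ··b··> u8
  u4 = 0 | (0 + 0) ⊢ ∅
  u5 = b.a.0 | a.(0 | 0 + b.0) ⊢ ··a··> u7, ··b··> u9
  u6 = b.0 ⊢ ··b··> u1
  u7 = b.a.0 | (0 | 0 + b.0) ⊢ ··b··> u10, ··b··> u11
  u8 = b.b.a.0 | 0 ⊢ ··b··> u11
  u9 = a.0 | a.(0 | 0 + b.0) ⊢ ··a··> u10, ··a··> u12
  u10 = a.0 | (0 | 0 + b.0) ⊢ ··a··> u13, ··b··> u14
  u11 = b.a.0 | 0 ⊢ ··b··> u14
  u12 = 0 | a.(0 | 0 + b.0) ⊢ ··a··> u13
  u13 = 0 | (0 | 0 + b.0) ⊢ ··b··> u15
  u14 = a.0 | 0 ⊢ ··a··> u15
  u15 = 0 | 0 ⊢ ∅
Q's transition system — 13 states:
  v0 = a.b.b.0 + (b.0 | (0 + 0) + (0 + 0 + a.0)) + b.b.0 | a.(0 | 0 + b.0) ⊢ ··a··> v1, ··a··> v2, ··a··> v3, ··b··> v4, ··b··> v5
  v1 = 0 ⊢ ∅
  v2 = b.b.0 ⊢ ··b··> v6
  v3 = b.b.0 | (0 | 0 + b.0) ⊢ ··b··> v7, ··b··> v8
  v4 = 0 | (0 + 0) ⊢ ∅
  v5 = b.0 | a.(0 | 0 + b.0) ⊢ ··a··> v7, ··b··> v9
  v6 = b.0 ⊢ ··b··> v1
  v7 = b.0 | (0 | 0 + b.0) ⊢ ··b··> v10, ··b··> v11
  v8 = b.b.0 | 0 ⊢ ··b··> v11
  v9 = 0 | a.(0 | 0 + b.0) ⊢ ··a··> v10
  v10 = 0 | (0 | 0 + b.0) ⊢ ··b··> v12
  v11 = b.0 | 0 ⊢ ··b··> v12
  v12 = 0 | 0 ⊢ ∅
Trace ⟨abba⟩ through P, begin at {u0}:
  [1] a ⇒ {u1, u2, u3}
  [2] b ⇒ {u6, u7, u8}
  [3] b ⇒ {u1, u10, u11}
  [4] a ⇒ {u13}
  — P admits the full trace.
Trace ⟨abba⟩ through Q, begin at {v0}:
  [1] a ⇒ {v1, v2, v3}
  [2] b ⇒ {v6, v7, v8}
  [3] b ⇒ {v1, v10, v11}
  [4] a ⇒ ∅ (Q stuck)

abba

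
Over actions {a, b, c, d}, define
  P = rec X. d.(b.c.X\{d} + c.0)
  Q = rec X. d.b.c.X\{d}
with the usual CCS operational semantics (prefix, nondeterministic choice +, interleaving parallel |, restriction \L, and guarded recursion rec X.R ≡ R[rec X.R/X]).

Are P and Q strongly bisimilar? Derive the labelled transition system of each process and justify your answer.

not bisimilar

LTS(P): 5 reachable states
  s0 = rec X. d.(b.c.X\{d} + c.0) :: -d-> s1
  s1 = b.c.(rec X. d.(b.c.X\{d} + c.0))\{d} + c.0 :: -b-> s2, -c-> s3
  s2 = c.(rec X. d.(b.c.X\{d} + c.0))\{d} :: -c-> s4
  s3 = 0 :: stopped
  s4 = (rec X. d.(b.c.X\{d} + c.0))\{d} :: stopped
LTS(Q): 4 reachable states
  t0 = rec X. d.b.c.X\{d} :: -d-> t1
  t1 = b.c.(rec X. d.b.c.X\{d})\{d} :: -b-> t2
  t2 = c.(rec X. d.b.c.X\{d})\{d} :: -c-> t3
  t3 = (rec X. d.b.c.X\{d})\{d} :: stopped
Coarsest stable partition (strong bisimilarity classes):
  B0 = {s0}
  B1 = {s1}
  B2 = {s2, t2}
  B3 = {s3, s4, t3}
  B4 = {t0}
  B5 = {t1}
s0 ∈ B0, t0 ∈ B4 → different blocks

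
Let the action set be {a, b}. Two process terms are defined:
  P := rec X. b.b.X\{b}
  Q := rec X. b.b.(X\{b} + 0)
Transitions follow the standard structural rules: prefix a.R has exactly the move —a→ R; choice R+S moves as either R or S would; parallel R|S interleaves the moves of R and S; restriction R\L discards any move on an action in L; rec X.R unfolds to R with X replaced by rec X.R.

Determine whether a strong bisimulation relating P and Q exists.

P ~ Q

P's transition system — 3 states:
  m0 = rec X. b.b.X\{b} ⊢ -b-> m1
  m1 = b.(rec X. b.b.X\{b})\{b} ⊢ -b-> m2
  m2 = (rec X. b.b.X\{b})\{b} ⊢ stopped
Q's transition system — 3 states:
  n0 = rec X. b.b.(X\{b} + 0) ⊢ -b-> n1
  n1 = b.((rec X. b.b.(X\{b} + 0))\{b} + 0) ⊢ -b-> n2
  n2 = (rec X. b.b.(X\{b} + 0))\{b} + 0 ⊢ stopped
Partition-refinement fixed point:
  B0 = {m0, n0}
  B1 = {m1, n1}
  B2 = {m2, n2}
m0 ∈ B0, n0 ∈ B0 → same block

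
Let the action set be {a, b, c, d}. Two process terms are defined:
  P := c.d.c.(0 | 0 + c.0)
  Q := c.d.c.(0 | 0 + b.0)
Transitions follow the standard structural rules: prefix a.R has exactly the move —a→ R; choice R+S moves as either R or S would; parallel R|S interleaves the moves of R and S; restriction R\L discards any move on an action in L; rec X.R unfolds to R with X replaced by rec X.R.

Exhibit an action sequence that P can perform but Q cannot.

P's transition system — 5 states:
  m0 = c.d.c.(0 | 0 + c.0) | -c-> m1
  m1 = d.c.(0 | 0 + c.0) | -d-> m2
  m2 = c.(0 | 0 + c.0) | -c-> m3
  m3 = 0 | 0 + c.0 | -c-> m4
  m4 = 0 | ·
Q's transition system — 5 states:
  n0 = c.d.c.(0 | 0 + b.0) | -c-> n1
  n1 = d.c.(0 | 0 + b.0) | -d-> n2
  n2 = c.(0 | 0 + b.0) | -c-> n3
  n3 = 0 | 0 + b.0 | -b-> n4
  n4 = 0 | ·
Executing cdcc from P (initial set {m0}):
  [1] c ⇒ {m1}
  [2] d ⇒ {m2}
  [3] c ⇒ {m3}
  [4] c ⇒ {m4}
  — P admits the full trace.
Executing cdcc from Q (initial set {n0}):
  [1] c ⇒ {n1}
  [2] d ⇒ {n2}
  [3] c ⇒ {n3}
  [4] c ⇒ ∅ (Q stuck)

cdcc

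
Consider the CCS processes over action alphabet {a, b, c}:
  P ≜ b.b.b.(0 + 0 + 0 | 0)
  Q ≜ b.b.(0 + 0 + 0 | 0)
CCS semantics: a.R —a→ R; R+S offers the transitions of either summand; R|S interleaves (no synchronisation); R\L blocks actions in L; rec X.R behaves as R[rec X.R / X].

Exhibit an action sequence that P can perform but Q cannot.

LTS(P): 4 reachable states
  u0 = b.b.b.(0 + 0 + 0 | 0) ⊢ -b-> u1
  u1 = b.b.(0 + 0 + 0 | 0) ⊢ -b-> u2
  u2 = b.(0 + 0 + 0 | 0) ⊢ -b-> u3
  u3 = 0 + 0 + 0 | 0 ⊢ ∅
LTS(Q): 3 reachable states
  v0 = b.b.(0 + 0 + 0 | 0) ⊢ -b-> v1
  v1 = b.(0 + 0 + 0 | 0) ⊢ -b-> v2
  v2 = 0 + 0 + 0 | 0 ⊢ ∅
Executing bbb from P (initial set {u0}):
  step 1 (b): {u1}
  step 2 (b): {u2}
  step 3 (b): {u3}
  ✓ P
Executing bbb from Q (initial set {v0}):
  step 1 (b): {v1}
  step 2 (b): {v2}
  step 3 (b): ∅ (Q stuck)

bbb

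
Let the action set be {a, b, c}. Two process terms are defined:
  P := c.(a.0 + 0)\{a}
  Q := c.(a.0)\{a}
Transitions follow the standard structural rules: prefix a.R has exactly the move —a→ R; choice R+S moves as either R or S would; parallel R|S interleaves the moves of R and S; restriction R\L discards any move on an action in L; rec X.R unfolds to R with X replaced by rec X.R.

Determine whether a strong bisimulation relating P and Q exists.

P's transition system — 2 states:
  s0 = c.(a.0 + 0)\{a} | ··c··> s1
  s1 = (a.0 + 0)\{a} | deadlocked
Q's transition system — 2 states:
  t0 = c.(a.0)\{a} | ··c··> t1
  t1 = (a.0)\{a} | deadlocked
Partition-refinement fixed point:
  B0 = {s0, t0}
  B1 = {s1, t1}
s0 ∈ B0, t0 ∈ B0 → same block

P ~ Q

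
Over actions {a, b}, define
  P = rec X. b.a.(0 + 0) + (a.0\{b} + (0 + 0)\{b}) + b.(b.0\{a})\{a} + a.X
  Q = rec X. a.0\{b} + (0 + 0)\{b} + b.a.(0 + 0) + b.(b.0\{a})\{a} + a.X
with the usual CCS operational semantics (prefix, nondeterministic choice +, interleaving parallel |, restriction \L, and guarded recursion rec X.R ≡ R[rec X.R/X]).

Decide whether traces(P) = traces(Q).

traces(P) = traces(Q)

P's transition system — 6 states:
  p0 = rec X. b.a.(0 + 0) + (a.0\{b} + (0 + 0)\{b}) + b.(b.0\{a})\{a} + a.X | ··a··> p0, ··a··> p1, ··b··> p2, ··b··> p3
  p1 = 0\{b} | ·
  p2 = (b.0\{a})\{a} | ··b··> p4
  p3 = a.(0 + 0) | ··a··> p5
  p4 = 0\{a}\{a} | ·
  p5 = 0 + 0 | ·
Q's transition system — 6 states:
  q0 = rec X. a.0\{b} + (0 + 0)\{b} + b.a.(0 + 0) + b.(b.0\{a})\{a} + a.X | ··a··> q0, ··a··> q1, ··b··> q2, ··b··> q3
  q1 = 0\{b} | ·
  q2 = (b.0\{a})\{a} | ··b··> q4
  q3 = a.(0 + 0) | ··a··> q5
  q4 = 0\{a}\{a} | ·
  q5 = 0 + 0 | ·
Bisimilarity quotient blocks:
  B0 = {p0, q0}
  B1 = {p1, p4, p5, q1, q4, q5}
  B2 = {p2, q2}
  B3 = {p3, q3}
p0 ∈ B0, q0 ∈ B0 → same block
Bisimilar ⇒ trace-equivalent.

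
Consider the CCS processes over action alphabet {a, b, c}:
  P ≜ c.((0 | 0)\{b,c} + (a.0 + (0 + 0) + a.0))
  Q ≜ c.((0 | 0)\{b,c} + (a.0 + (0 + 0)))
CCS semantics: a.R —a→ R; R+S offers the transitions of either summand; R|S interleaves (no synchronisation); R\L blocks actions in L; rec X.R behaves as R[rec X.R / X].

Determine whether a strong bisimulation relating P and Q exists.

Reachable graph of P (3 states):
  s0 = c.((0 | 0)\{b,c} + (a.0 + (0 + 0) + a.0)) :: ··c··> s1
  s1 = (0 | 0)\{b,c} + (a.0 + (0 + 0) + a.0) :: ··a··> s2
  s2 = 0 :: (no moves)
Reachable graph of Q (3 states):
  t0 = c.((0 | 0)\{b,c} + (a.0 + (0 + 0))) :: ··c··> t1
  t1 = (0 | 0)\{b,c} + (a.0 + (0 + 0)) :: ··a··> t2
  t2 = 0 :: (no moves)
Coarsest stable partition (strong bisimilarity classes):
  B0 = {s0, t0}
  B1 = {s1, t1}
  B2 = {s2, t2}
s0 ∈ B0, t0 ∈ B0 → same block

YES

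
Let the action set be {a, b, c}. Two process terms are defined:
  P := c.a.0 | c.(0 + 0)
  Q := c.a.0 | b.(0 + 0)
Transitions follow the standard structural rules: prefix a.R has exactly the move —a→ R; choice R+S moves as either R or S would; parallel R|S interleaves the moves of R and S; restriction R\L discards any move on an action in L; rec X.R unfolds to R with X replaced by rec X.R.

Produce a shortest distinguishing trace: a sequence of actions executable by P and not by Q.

LTS(P): 6 reachable states
  m0 = c.a.0 | c.(0 + 0) has moves —c→ m1, —c→ m2
  m1 = a.0 | c.(0 + 0) has moves —a→ m3, —c→ m4
  m2 = c.a.0 | (0 + 0) has moves —c→ m4
  m3 = 0 | c.(0 + 0) has moves —c→ m5
  m4 = a.0 | (0 + 0) has moves —a→ m5
  m5 = 0 | (0 + 0) has moves deadlocked
LTS(Q): 6 reachable states
  n0 = c.a.0 | b.(0 + 0) has moves —b→ n1, —c→ n2
  n1 = c.a.0 | (0 + 0) has moves —c→ n3
  n2 = a.0 | b.(0 + 0) has moves —a→ n4, —b→ n3
  n3 = a.0 | (0 + 0) has moves —a→ n5
  n4 = 0 | b.(0 + 0) has moves —b→ n5
  n5 = 0 | (0 + 0) has moves deadlocked
Executing cc from P (initial set {m0}):
  [1] c ⇒ {m1, m2}
  [2] c ⇒ {m4}
  P completes σ.
Executing cc from Q (initial set {n0}):
  [1] c ⇒ {n2}
  [2] c ⇒ ∅ (Q stuck)

cc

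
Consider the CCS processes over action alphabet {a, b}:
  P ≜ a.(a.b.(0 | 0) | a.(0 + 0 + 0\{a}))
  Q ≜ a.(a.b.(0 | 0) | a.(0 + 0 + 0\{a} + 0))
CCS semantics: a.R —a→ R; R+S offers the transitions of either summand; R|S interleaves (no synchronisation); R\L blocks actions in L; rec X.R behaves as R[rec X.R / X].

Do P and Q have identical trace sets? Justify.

traces(P) = traces(Q)

P's transition system — 7 states:
  u0 = a.(a.b.(0 | 0) | a.(0 + 0 + 0\{a})) ⊢ —a→ u1
  u1 = a.b.(0 | 0) | a.(0 + 0 + 0\{a}) ⊢ —a→ u2, —a→ u3
  u2 = a.b.(0 | 0) | (0 + 0 + 0\{a}) ⊢ —a→ u4
  u3 = b.(0 | 0) | a.(0 + 0 + 0\{a}) ⊢ —a→ u4, —b→ u5
  u4 = b.(0 | 0) | (0 + 0 + 0\{a}) ⊢ —b→ u6
  u5 = 0 | 0 | a.(0 + 0 + 0\{a}) ⊢ —a→ u6
  u6 = 0 | 0 | (0 + 0 + 0\{a}) ⊢ ·
Q's transition system — 7 states:
  v0 = a.(a.b.(0 | 0) | a.(0 + 0 + 0\{a} + 0)) ⊢ —a→ v1
  v1 = a.b.(0 | 0) | a.(0 + 0 + 0\{a} + 0) ⊢ —a→ v2, —a→ v3
  v2 = a.b.(0 | 0) | (0 + 0 + 0\{a} + 0) ⊢ —a→ v4
  v3 = b.(0 | 0) | a.(0 + 0 + 0\{a} + 0) ⊢ —a→ v4, —b→ v5
  v4 = b.(0 | 0) | (0 + 0 + 0\{a} + 0) ⊢ —b→ v6
  v5 = 0 | 0 | a.(0 + 0 + 0\{a} + 0) ⊢ —a→ v6
  v6 = 0 | 0 | (0 + 0 + 0\{a} + 0) ⊢ ·
Partition-refinement fixed point:
  B0 = {u0, v0}
  B1 = {u1, v1}
  B2 = {u2, v2}
  B3 = {u4, v4}
  B4 = {u6, v6}
  B5 = {u3, v3}
  B6 = {u5, v5}
u0 ∈ B0, v0 ∈ B0 → same block
Bisimilar ⇒ trace-equivalent.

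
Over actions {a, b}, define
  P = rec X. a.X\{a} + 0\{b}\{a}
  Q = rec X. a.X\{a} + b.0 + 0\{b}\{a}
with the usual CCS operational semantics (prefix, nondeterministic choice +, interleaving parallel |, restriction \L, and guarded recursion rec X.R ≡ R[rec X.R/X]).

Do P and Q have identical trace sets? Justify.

P's transition system — 2 states:
  u0 = rec X. a.X\{a} + 0\{b}\{a} | --a--▸ u1
  u1 = (rec X. a.X\{a} + 0\{b}\{a})\{a} | (no moves)
Q's transition system — 4 states:
  v0 = rec X. a.X\{a} + b.0 + 0\{b}\{a} | --a--▸ v1, --b--▸ v2
  v1 = (rec X. a.X\{a} + b.0 + 0\{b}\{a})\{a} | --b--▸ v3
  v2 = 0 | (no moves)
  v3 = 0\{a} | (no moves)
Run σ = ⟨b⟩ on Q: start {v0}
  [1] b ⇒ {v2}
  ✓ Q
Run σ = ⟨b⟩ on P: start {u0}
  [1] b ⇒ ∅  — P cannot continue

trace-distinct — witness ⟨b⟩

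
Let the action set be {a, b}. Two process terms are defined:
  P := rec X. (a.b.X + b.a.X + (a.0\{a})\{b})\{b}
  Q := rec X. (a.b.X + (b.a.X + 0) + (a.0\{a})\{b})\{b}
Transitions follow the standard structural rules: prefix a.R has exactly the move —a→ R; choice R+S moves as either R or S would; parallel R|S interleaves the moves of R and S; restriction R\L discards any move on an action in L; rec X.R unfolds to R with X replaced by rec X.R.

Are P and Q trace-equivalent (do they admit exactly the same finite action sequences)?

trace-equivalent

P's transition system — 3 states:
  p0 = rec X. (a.b.X + b.a.X + (a.0\{a})\{b})\{b} has moves —a→ p1, —a→ p2
  p1 = (b.(rec X. (a.b.X + b.a.X + (a.0\{a})\{b})\{b}))\{b} has moves stopped
  p2 = 0\{a}\{b}\{b} has moves stopped
Q's transition system — 3 states:
  q0 = rec X. (a.b.X + (b.a.X + 0) + (a.0\{a})\{b})\{b} has moves —a→ q1, —a→ q2
  q1 = (b.(rec X. (a.b.X + (b.a.X + 0) + (a.0\{a})\{b})\{b}))\{b} has moves stopped
  q2 = 0\{a}\{b}\{b} has moves stopped
Bisimilarity quotient blocks:
  B0 = {p0, q0}
  B1 = {p1, p2, q1, q2}
p0 ∈ B0, q0 ∈ B0 → same block
Bisimilar ⇒ trace-equivalent.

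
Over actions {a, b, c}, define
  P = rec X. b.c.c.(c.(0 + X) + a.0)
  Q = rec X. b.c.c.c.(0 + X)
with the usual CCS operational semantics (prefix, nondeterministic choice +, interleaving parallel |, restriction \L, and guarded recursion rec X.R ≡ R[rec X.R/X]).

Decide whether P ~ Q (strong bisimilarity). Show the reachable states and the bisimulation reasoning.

Reachable graph of P (6 states):
  s0 = rec X. b.c.c.(c.(0 + X) + a.0) → —b→ s1
  s1 = c.c.(c.(0 + (rec X. b.c.c.(c.(0 + X) + a.0))) + a.0) → —c→ s2
  s2 = c.(c.(0 + (rec X. b.c.c.(c.(0 + X) + a.0))) + a.0) → —c→ s3
  s3 = c.(0 + (rec X. b.c.c.(c.(0 + X) + a.0))) + a.0 → —a→ s4, —c→ s5
  s4 = 0 → ∅
  s5 = 0 + (rec X. b.c.c.(c.(0 + X) + a.0)) → —b→ s1
Reachable graph of Q (5 states):
  t0 = rec X. b.c.c.c.(0 + X) → —b→ t1
  t1 = c.c.c.(0 + (rec X. b.c.c.c.(0 + X))) → —c→ t2
  t2 = c.c.(0 + (rec X. b.c.c.c.(0 + X))) → —c→ t3
  t3 = c.(0 + (rec X. b.c.c.c.(0 + X))) → —c→ t4
  t4 = 0 + (rec X. b.c.c.c.(0 + X)) → —b→ t1
Coarsest stable partition (strong bisimilarity classes):
  B0 = {s0, s5}
  B1 = {s1}
  B2 = {s2}
  B3 = {s3}
  B4 = {s4}
  B5 = {t0, t4}
  B6 = {t1}
  B7 = {t2}
  B8 = {t3}
s0 ∈ B0, t0 ∈ B5 → different blocks

P ≁ Q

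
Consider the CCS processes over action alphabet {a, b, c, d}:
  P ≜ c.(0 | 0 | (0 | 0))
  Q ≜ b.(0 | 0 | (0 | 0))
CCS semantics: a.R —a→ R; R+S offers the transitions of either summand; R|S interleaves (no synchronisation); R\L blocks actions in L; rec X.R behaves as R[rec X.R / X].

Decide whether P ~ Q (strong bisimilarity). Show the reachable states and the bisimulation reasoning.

P's transition system — 2 states:
  s0 = c.(0 | 0 | (0 | 0)) | -c-> s1
  s1 = 0 | 0 | (0 | 0) | (no moves)
Q's transition system — 2 states:
  t0 = b.(0 | 0 | (0 | 0)) | -b-> t1
  t1 = 0 | 0 | (0 | 0) | (no moves)
Bisimilarity quotient blocks:
  B0 = {s0}
  B1 = {s1, t1}
  B2 = {t0}
s0 ∈ B0, t0 ∈ B2 → different blocks

P ≁ Q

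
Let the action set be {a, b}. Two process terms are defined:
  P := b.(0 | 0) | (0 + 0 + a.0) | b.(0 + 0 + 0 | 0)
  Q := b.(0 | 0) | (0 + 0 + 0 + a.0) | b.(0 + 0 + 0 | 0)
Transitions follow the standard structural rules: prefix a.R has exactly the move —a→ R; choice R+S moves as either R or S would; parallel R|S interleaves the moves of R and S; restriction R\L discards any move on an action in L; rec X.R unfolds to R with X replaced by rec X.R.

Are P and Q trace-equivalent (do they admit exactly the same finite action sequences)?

YES

LTS(P): 8 reachable states
  m0 = b.(0 | 0) | (0 + 0 + a.0) | b.(0 + 0 + 0 | 0) has moves ··a··> m1, ··b··> m2, ··b··> m3
  m1 = b.(0 | 0) | 0 | b.(0 + 0 + 0 | 0) has moves ··b··> m4, ··b··> m5
  m2 = 0 | 0 | (0 + 0 + a.0) | b.(0 + 0 + 0 | 0) has moves ··a··> m4, ··b··> m6
  m3 = b.(0 | 0) | (0 + 0 + a.0) | (0 + 0 + 0 | 0) has moves ··a··> m5, ··b··> m6
  m4 = 0 | 0 | 0 | b.(0 + 0 + 0 | 0) has moves ··b··> m7
  m5 = b.(0 | 0) | 0 | (0 + 0 + 0 | 0) has moves ··b··> m7
  m6 = 0 | 0 | (0 + 0 + a.0) | (0 + 0 + 0 | 0) has moves ··a··> m7
  m7 = 0 | 0 | 0 | (0 + 0 + 0 | 0) has moves ·
LTS(Q): 8 reachable states
  n0 = b.(0 | 0) | (0 + 0 + 0 + a.0) | b.(0 + 0 + 0 | 0) has moves ··a··> n1, ··b··> n2, ··b··> n3
  n1 = b.(0 | 0) | 0 | b.(0 + 0 + 0 | 0) has moves ··b··> n4, ··b··> n5
  n2 = 0 | 0 | (0 + 0 + 0 + a.0) | b.(0 + 0 + 0 | 0) has moves ··a··> n4, ··b··> n6
  n3 = b.(0 | 0) | (0 + 0 + 0 + a.0) | (0 + 0 + 0 | 0) has moves ··a··> n5, ··b··> n6
  n4 = 0 | 0 | 0 | b.(0 + 0 + 0 | 0) has moves ··b··> n7
  n5 = b.(0 | 0) | 0 | (0 + 0 + 0 | 0) has moves ··b··> n7
  n6 = 0 | 0 | (0 + 0 + 0 + a.0) | (0 + 0 + 0 | 0) has moves ··a··> n7
  n7 = 0 | 0 | 0 | (0 + 0 + 0 | 0) has moves ·
Bisimilarity quotient blocks:
  B0 = {m0, n0}
  B1 = {m2, m3, n2, n3}
  B2 = {m6, n6}
  B3 = {m7, n7}
  B4 = {m4, m5, n4, n5}
  B5 = {m1, n1}
m0 ∈ B0, n0 ∈ B0 → same block
Bisimilar ⇒ trace-equivalent.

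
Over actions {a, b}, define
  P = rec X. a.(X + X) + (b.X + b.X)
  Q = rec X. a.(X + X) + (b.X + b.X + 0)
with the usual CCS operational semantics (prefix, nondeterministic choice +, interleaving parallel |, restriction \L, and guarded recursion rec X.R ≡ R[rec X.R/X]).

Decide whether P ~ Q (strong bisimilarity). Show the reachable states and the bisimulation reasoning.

LTS(P): 2 reachable states
  s0 = rec X. a.(X + X) + (b.X + b.X) :: =a=> s1, =b=> s0
  s1 = (rec X. a.(X + X) + (b.X + b.X)) + (rec X. a.(X + X) + (b.X + b.X)) :: =a=> s1, =b=> s0
LTS(Q): 2 reachable states
  t0 = rec X. a.(X + X) + (b.X + b.X + 0) :: =a=> t1, =b=> t0
  t1 = (rec X. a.(X + X) + (b.X + b.X + 0)) + (rec X. a.(X + X) + (b.X + b.X + 0)) :: =a=> t1, =b=> t0
Partition-refinement fixed point:
  B0 = {s0, s1, t0, t1}
s0 ∈ B0, t0 ∈ B0 → same block

bisimilar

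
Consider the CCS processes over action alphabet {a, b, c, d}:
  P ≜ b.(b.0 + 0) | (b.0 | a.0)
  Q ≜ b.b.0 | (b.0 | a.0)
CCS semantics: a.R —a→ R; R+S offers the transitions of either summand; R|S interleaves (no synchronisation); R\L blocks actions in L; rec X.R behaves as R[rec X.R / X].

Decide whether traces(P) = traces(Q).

trace-equivalent

LTS(P): 12 reachable states
  u0 = b.(b.0 + 0) | (b.0 | a.0) has moves ··a··> u1, ··b··> u2, ··b··> u3
  u1 = b.(b.0 + 0) | (b.0 | 0) has moves ··b··> u4, ··b··> u5
  u2 = (b.0 + 0) | (b.0 | a.0) has moves ··a··> u4, ··b··> u6, ··b··> u7
  u3 = b.(b.0 + 0) | (0 | a.0) has moves ··a··> u5, ··b··> u6
  u4 = (b.0 + 0) | (b.0 | 0) has moves ··b··> u8, ··b··> u9
  u5 = b.(b.0 + 0) | (0 | 0) has moves ··b··> u8
  u6 = (b.0 + 0) | (0 | a.0) has moves ··a··> u8, ··b··> u10
  u7 = 0 | (b.0 | a.0) has moves ··a··> u9, ··b··> u10
  u8 = (b.0 + 0) | (0 | 0) has moves ··b··> u11
  u9 = 0 | (b.0 | 0) has moves ··b··> u11
  u10 = 0 | (0 | a.0) has moves ··a··> u11
  u11 = 0 | (0 | 0) has moves (no moves)
LTS(Q): 12 reachable states
  v0 = b.b.0 | (b.0 | a.0) has moves ··a··> v1, ··b··> v2, ··b··> v3
  v1 = b.b.0 | (b.0 | 0) has moves ··b··> v4, ··b··> v5
  v2 = b.0 | (b.0 | a.0) has moves ··a··> v4, ··b··> v6, ··b··> v7
  v3 = b.b.0 | (0 | a.0) has moves ··a··> v5, ··b··> v7
  v4 = b.0 | (b.0 | 0) has moves ··b··> v8, ··b··> v9
  v5 = b.b.0 | (0 | 0) has moves ··b··> v9
  v6 = 0 | (b.0 | a.0) has moves ··a··> v8, ··b··> v10
  v7 = b.0 | (0 | a.0) has moves ··a··> v9, ··b··> v10
  v8 = 0 | (b.0 | 0) has moves ··b··> v11
  v9 = b.0 | (0 | 0) has moves ··b··> v11
  v10 = 0 | (0 | a.0) has moves ··a··> v11
  v11 = 0 | (0 | 0) has moves (no moves)
Bisimilarity quotient blocks:
  B0 = {u0, v0}
  B1 = {u1, v1}
  B2 = {u4, u5, v4, v5}
  B3 = {u8, u9, v8, v9}
  B4 = {u11, v11}
  B5 = {u2, u3, v2, v3}
  B6 = {u6, u7, v6, v7}
  B7 = {u10, v10}
u0 ∈ B0, v0 ∈ B0 → same block
Bisimilar ⇒ trace-equivalent.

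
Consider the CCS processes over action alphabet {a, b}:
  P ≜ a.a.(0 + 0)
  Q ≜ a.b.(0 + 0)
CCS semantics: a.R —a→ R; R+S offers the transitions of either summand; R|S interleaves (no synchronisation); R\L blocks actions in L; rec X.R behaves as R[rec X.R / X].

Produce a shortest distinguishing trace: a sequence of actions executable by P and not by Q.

P's transition system — 3 states:
  s0 = a.a.(0 + 0) :: -a-> s1
  s1 = a.(0 + 0) :: -a-> s2
  s2 = 0 + 0 :: ·
Q's transition system — 3 states:
  t0 = a.b.(0 + 0) :: -a-> t1
  t1 = b.(0 + 0) :: -b-> t2
  t2 = 0 + 0 :: ·
Run σ = ⟨aa⟩ on P: start {s0}
  after a @ step 1: {s1}
  after a @ step 2: {s2}
  — P admits the full trace.
Run σ = ⟨aa⟩ on Q: start {t0}
  after a @ step 1: {t1}
  after a @ step 2: no successor for Q

aa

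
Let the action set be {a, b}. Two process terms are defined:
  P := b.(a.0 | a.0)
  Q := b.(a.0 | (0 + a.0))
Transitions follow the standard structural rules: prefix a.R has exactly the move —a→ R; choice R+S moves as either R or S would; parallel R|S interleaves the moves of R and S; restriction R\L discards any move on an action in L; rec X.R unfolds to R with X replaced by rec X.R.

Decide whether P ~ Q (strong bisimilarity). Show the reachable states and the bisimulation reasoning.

LTS(P): 5 reachable states
  u0 = b.(a.0 | a.0) has moves =b=> u1
  u1 = a.0 | a.0 has moves =a=> u2, =a=> u3
  u2 = 0 | a.0 has moves =a=> u4
  u3 = a.0 | 0 has moves =a=> u4
  u4 = 0 | 0 has moves ·
LTS(Q): 5 reachable states
  v0 = b.(a.0 | (0 + a.0)) has moves =b=> v1
  v1 = a.0 | (0 + a.0) has moves =a=> v2, =a=> v3
  v2 = 0 | (0 + a.0) has moves =a=> v4
  v3 = a.0 | 0 has moves =a=> v4
  v4 = 0 | 0 has moves ·
Partition-refinement fixed point:
  B0 = {u0, v0}
  B1 = {u1, v1}
  B2 = {u2, u3, v2, v3}
  B3 = {u4, v4}
u0 ∈ B0, v0 ∈ B0 → same block

P ~ Q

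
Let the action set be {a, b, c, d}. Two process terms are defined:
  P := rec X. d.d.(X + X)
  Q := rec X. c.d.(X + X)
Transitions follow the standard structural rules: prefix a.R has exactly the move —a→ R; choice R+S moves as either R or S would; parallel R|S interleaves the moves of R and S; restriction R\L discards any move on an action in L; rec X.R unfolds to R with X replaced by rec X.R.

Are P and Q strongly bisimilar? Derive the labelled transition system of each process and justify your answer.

Reachable graph of P (3 states):
  u0 = rec X. d.d.(X + X) | --d--▸ u1
  u1 = d.((rec X. d.d.(X + X)) + (rec X. d.d.(X + X))) | --d--▸ u2
  u2 = (rec X. d.d.(X + X)) + (rec X. d.d.(X + X)) | --d--▸ u1
Reachable graph of Q (3 states):
  v0 = rec X. c.d.(X + X) | --c--▸ v1
  v1 = d.((rec X. c.d.(X + X)) + (rec X. c.d.(X + X))) | --d--▸ v2
  v2 = (rec X. c.d.(X + X)) + (rec X. c.d.(X + X)) | --c--▸ v1
Partition-refinement fixed point:
  B0 = {u0, u1, u2}
  B1 = {v0, v2}
  B2 = {v1}
u0 ∈ B0, v0 ∈ B1 → different blocks

P ≁ Q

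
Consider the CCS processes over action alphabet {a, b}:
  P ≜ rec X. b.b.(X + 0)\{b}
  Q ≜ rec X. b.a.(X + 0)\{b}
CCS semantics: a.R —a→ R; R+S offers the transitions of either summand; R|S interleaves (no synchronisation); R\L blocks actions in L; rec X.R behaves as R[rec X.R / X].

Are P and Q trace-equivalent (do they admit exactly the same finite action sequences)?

trace-distinct — witness ⟨bb⟩

LTS(P): 3 reachable states
  u0 = rec X. b.b.(X + 0)\{b} ⊢ —b→ u1
  u1 = b.((rec X. b.b.(X + 0)\{b}) + 0)\{b} ⊢ —b→ u2
  u2 = ((rec X. b.b.(X + 0)\{b}) + 0)\{b} ⊢ deadlocked
LTS(Q): 3 reachable states
  v0 = rec X. b.a.(X + 0)\{b} ⊢ —b→ v1
  v1 = a.((rec X. b.a.(X + 0)\{b}) + 0)\{b} ⊢ —a→ v2
  v2 = ((rec X. b.a.(X + 0)\{b}) + 0)\{b} ⊢ deadlocked
Executing bb from P (initial set {u0}):
  [1] b ⇒ {u1}
  [2] b ⇒ {u2}
  P completes σ.
Executing bb from Q (initial set {v0}):
  [1] b ⇒ {v1}
  [2] b ⇒ no successor for Q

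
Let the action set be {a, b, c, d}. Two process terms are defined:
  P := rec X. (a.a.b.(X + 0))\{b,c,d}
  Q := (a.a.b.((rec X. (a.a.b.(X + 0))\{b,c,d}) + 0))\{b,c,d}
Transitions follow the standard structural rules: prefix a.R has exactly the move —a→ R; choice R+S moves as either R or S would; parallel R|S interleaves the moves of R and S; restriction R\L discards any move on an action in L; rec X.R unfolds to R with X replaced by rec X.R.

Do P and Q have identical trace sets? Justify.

Reachable graph of P (3 states):
  s0 = rec X. (a.a.b.(X + 0))\{b,c,d} → —a→ s1
  s1 = (a.b.((rec X. (a.a.b.(X + 0))\{b,c,d}) + 0))\{b,c,d} → —a→ s2
  s2 = (b.((rec X. (a.a.b.(X + 0))\{b,c,d}) + 0))\{b,c,d} → ∅
Reachable graph of Q (3 states):
  t0 = (a.a.b.((rec X. (a.a.b.(X + 0))\{b,c,d}) + 0))\{b,c,d} → —a→ t1
  t1 = (a.b.((rec X. (a.a.b.(X + 0))\{b,c,d}) + 0))\{b,c,d} → —a→ t2
  t2 = (b.((rec X. (a.a.b.(X + 0))\{b,c,d}) + 0))\{b,c,d} → ∅
Coarsest stable partition (strong bisimilarity classes):
  B0 = {s0, t0}
  B1 = {s1, t1}
  B2 = {s2, t2}
s0 ∈ B0, t0 ∈ B0 → same block
Bisimilar ⇒ trace-equivalent.

YES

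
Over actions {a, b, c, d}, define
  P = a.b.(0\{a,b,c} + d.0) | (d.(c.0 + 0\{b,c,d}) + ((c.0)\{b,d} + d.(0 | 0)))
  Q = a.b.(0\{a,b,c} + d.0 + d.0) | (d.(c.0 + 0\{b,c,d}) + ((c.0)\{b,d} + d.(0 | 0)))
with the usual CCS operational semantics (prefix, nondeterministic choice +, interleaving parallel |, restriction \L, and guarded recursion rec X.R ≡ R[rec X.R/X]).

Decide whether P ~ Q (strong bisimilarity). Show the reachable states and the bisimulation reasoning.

bisimilar

LTS(P): 20 reachable states
  p0 = a.b.(0\{a,b,c} + d.0) | (d.(c.0 + 0\{b,c,d}) + ((c.0)\{b,d} + d.(0 | 0))) ⊢ --a--▸ p1, --c--▸ p2, --d--▸ p3, --d--▸ p4
  p1 = b.(0\{a,b,c} + d.0) | (d.(c.0 + 0\{b,c,d}) + ((c.0)\{b,d} + d.(0 | 0))) ⊢ --b--▸ p5, --c--▸ p6, --d--▸ p7, --d--▸ p8
  p2 = a.b.(0\{a,b,c} + d.0) | 0\{b,d} ⊢ --a--▸ p6
  p3 = a.b.(0\{a,b,c} + d.0) | (0 | 0) ⊢ --a--▸ p7
  p4 = a.b.(0\{a,b,c} + d.0) | (c.0 + 0\{b,c,d}) ⊢ --a--▸ p8, --c--▸ p9
  p5 = (0\{a,b,c} + d.0) | (d.(c.0 + 0\{b,c,d}) + ((c.0)\{b,d} + d.(0 | 0))) ⊢ --c--▸ p10, --d--▸ p11, --d--▸ p12, --d--▸ p13
  p6 = b.(0\{a,b,c} + d.0) | 0\{b,d} ⊢ --b--▸ p10
  p7 = b.(0\{a,b,c} + d.0) | (0 | 0) ⊢ --b--▸ p11
  p8 = b.(0\{a,b,c} + d.0) | (c.0 + 0\{b,c,d}) ⊢ --b--▸ p12, --c--▸ p14
  p9 = a.b.(0\{a,b,c} + d.0) | 0 ⊢ --a--▸ p14
  p10 = (0\{a,b,c} + d.0) | 0\{b,d} ⊢ --d--▸ p15
  p11 = (0\{a,b,c} + d.0) | (0 | 0) ⊢ --d--▸ p16
  p12 = (0\{a,b,c} + d.0) | (c.0 + 0\{b,c,d}) ⊢ --c--▸ p17, --d--▸ p18
  p13 = 0 | (d.(c.0 + 0\{b,c,d}) + ((c.0)\{b,d} + d.(0 | 0))) ⊢ --c--▸ p15, --d--▸ p16, --d--▸ p18
  p14 = b.(0\{a,b,c} + d.0) | 0 ⊢ --b--▸ p17
  p15 = 0 | 0\{b,d} ⊢ stopped
  p16 = 0 | (0 | 0) ⊢ stopped
  p17 = (0\{a,b,c} + d.0) | 0 ⊢ --d--▸ p19
  p18 = 0 | (c.0 + 0\{b,c,d}) ⊢ --c--▸ p19
  p19 = 0 | 0 ⊢ stopped
LTS(Q): 20 reachable states
  q0 = a.b.(0\{a,b,c} + d.0 + d.0) | (d.(c.0 + 0\{b,c,d}) + ((c.0)\{b,d} + d.(0 | 0))) ⊢ --a--▸ q1, --c--▸ q2, --d--▸ q3, --d--▸ q4
  q1 = b.(0\{a,b,c} + d.0 + d.0) | (d.(c.0 + 0\{b,c,d}) + ((c.0)\{b,d} + d.(0 | 0))) ⊢ --b--▸ q5, --c--▸ q6, --d--▸ q7, --d--▸ q8
  q2 = a.b.(0\{a,b,c} + d.0 + d.0) | 0\{b,d} ⊢ --a--▸ q6
  q3 = a.b.(0\{a,b,c} + d.0 + d.0) | (0 | 0) ⊢ --a--▸ q7
  q4 = a.b.(0\{a,b,c} + d.0 + d.0) | (c.0 + 0\{b,c,d}) ⊢ --a--▸ q8, --c--▸ q9
  q5 = (0\{a,b,c} + d.0 + d.0) | (d.(c.0 + 0\{b,c,d}) + ((c.0)\{b,d} + d.(0 | 0))) ⊢ --c--▸ q10, --d--▸ q11, --d--▸ q12, --d--▸ q13
  q6 = b.(0\{a,b,c} + d.0 + d.0) | 0\{b,d} ⊢ --b--▸ q10
  q7 = b.(0\{a,b,c} + d.0 + d.0) | (0 | 0) ⊢ --b--▸ q11
  q8 = b.(0\{a,b,c} + d.0 + d.0) | (c.0 + 0\{b,c,d}) ⊢ --b--▸ q12, --c--▸ q14
  q9 = a.b.(0\{a,b,c} + d.0 + d.0) | 0 ⊢ --a--▸ q14
  q10 = (0\{a,b,c} + d.0 + d.0) | 0\{b,d} ⊢ --d--▸ q15
  q11 = (0\{a,b,c} + d.0 + d.0) | (0 | 0) ⊢ --d--▸ q16
  q12 = (0\{a,b,c} + d.0 + d.0) | (c.0 + 0\{b,c,d}) ⊢ --c--▸ q17, --d--▸ q18
  q13 = 0 | (d.(c.0 + 0\{b,c,d}) + ((c.0)\{b,d} + d.(0 | 0))) ⊢ --c--▸ q15, --d--▸ q16, --d--▸ q18
  q14 = b.(0\{a,b,c} + d.0 + d.0) | 0 ⊢ --b--▸ q17
  q15 = 0 | 0\{b,d} ⊢ stopped
  q16 = 0 | (0 | 0) ⊢ stopped
  q17 = (0\{a,b,c} + d.0 + d.0) | 0 ⊢ --d--▸ q19
  q18 = 0 | (c.0 + 0\{b,c,d}) ⊢ --c--▸ q19
  q19 = 0 | 0 ⊢ stopped
Coarsest stable partition (strong bisimilarity classes):
  B0 = {p0, q0}
  B1 = {p2, p3, p9, q2, q3, q9}
  B2 = {p14, p6, p7, q14, q6, q7}
  B3 = {p10, p11, p17, q10, q11, q17}
  B4 = {p15, p16, p19, q15, q16, q19}
  B5 = {p1, q1}
  B6 = {p8, q8}
  B7 = {p12, q12}
  B8 = {p18, q18}
  B9 = {p5, q5}
  B10 = {p13, q13}
  B11 = {p4, q4}
p0 ∈ B0, q0 ∈ B0 → same block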